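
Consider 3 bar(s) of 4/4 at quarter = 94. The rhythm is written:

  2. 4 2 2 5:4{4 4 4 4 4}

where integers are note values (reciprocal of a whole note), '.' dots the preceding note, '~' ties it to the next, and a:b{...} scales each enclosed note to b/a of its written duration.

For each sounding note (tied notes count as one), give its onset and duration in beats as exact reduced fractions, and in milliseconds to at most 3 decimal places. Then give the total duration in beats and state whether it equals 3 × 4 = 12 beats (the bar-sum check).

1) 0.0ms=0b +1914.894ms=3b
2) 1914.894ms=3b +638.298ms=1b
3) 2553.191ms=4b +1276.596ms=2b
4) 3829.787ms=6b +1276.596ms=2b
5) 5106.383ms=8b +510.638ms=4/5b
6) 5617.021ms=44/5b +510.638ms=4/5b
7) 6127.66ms=48/5b +510.638ms=4/5b
8) 6638.298ms=52/5b +510.638ms=4/5b
9) 7148.936ms=56/5b +510.638ms=4/5b
Σ=12b of 12 (94bpm 4/4) — PASS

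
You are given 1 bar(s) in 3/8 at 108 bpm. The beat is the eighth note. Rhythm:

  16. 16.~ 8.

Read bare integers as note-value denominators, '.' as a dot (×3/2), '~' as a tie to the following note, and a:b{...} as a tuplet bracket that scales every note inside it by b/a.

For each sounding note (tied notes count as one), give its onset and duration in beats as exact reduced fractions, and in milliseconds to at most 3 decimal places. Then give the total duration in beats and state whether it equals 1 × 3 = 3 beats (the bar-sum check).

1) 0.0ms=0b +416.667ms=3/4b
2) 416.667ms=3/4b +1250.0ms=9/4b
Σ=3b of 3 (108bpm 3/8) — PASS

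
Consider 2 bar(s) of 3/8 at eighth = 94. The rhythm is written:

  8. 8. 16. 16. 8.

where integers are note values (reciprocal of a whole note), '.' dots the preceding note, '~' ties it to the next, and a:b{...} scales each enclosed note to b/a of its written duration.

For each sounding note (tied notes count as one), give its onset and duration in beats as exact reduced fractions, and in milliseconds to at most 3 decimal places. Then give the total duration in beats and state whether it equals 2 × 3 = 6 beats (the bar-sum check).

1) 0.0ms=0b +957.447ms=3/2b
2) 957.447ms=3/2b +957.447ms=3/2b
3) 1914.894ms=3b +478.723ms=3/4b
4) 2393.617ms=15/4b +478.723ms=3/4b
5) 2872.34ms=9/2b +957.447ms=3/2b
Σ=6b of 6 (94bpm 3/8) — PASS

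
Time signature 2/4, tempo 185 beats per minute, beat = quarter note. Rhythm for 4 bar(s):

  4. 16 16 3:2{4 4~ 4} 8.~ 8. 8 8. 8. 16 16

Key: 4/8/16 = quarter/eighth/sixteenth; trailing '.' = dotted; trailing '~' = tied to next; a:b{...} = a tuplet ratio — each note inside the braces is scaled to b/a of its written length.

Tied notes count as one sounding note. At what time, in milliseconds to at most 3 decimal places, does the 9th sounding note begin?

note 9 onset = 27/4b = 2189.189ms

1. 0.0ms @ 0 + 486.486ms (3/2)
2. 486.486ms @ 3/2 + 81.081ms (1/4)
3. 567.568ms @ 7/4 + 81.081ms (1/4)
4. 648.649ms @ 2 + 216.216ms (2/3)
5. 864.865ms @ 8/3 + 432.432ms (4/3)
6. 1297.297ms @ 4 + 486.486ms (3/2)
7. 1783.784ms @ 11/2 + 162.162ms (1/2)
8. 1945.946ms @ 6 + 243.243ms (3/4)
9. 2189.189ms @ 27/4 + 243.243ms (3/4)
10. 2432.432ms @ 15/2 + 81.081ms (1/4)
11. 2513.514ms @ 31/4 + 81.081ms (1/4)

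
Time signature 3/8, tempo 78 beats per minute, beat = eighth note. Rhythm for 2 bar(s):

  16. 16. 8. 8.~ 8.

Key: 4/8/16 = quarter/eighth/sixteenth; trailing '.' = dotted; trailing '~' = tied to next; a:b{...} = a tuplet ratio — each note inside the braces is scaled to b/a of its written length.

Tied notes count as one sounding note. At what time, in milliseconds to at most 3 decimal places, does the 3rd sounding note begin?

1. 0.0ms @ 0 + 576.923ms (3/4)
2. 576.923ms @ 3/4 + 576.923ms (3/4)
3. 1153.846ms @ 3/2 + 1153.846ms (3/2)
4. 2307.692ms @ 3 + 2307.692ms (3)

note 3 onset = 3/2b = 1153.846ms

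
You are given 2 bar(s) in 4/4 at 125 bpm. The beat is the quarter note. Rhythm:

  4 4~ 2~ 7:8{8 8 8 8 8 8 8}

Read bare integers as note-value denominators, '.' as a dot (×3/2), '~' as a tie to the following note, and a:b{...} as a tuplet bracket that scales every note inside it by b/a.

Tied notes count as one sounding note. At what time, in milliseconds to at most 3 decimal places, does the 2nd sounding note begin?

1. 0.0ms @ 0 + 480.0ms (1)
2. 480.0ms @ 1 + 1714.286ms (25/7)
3. 2194.286ms @ 32/7 + 274.286ms (4/7)
4. 2468.571ms @ 36/7 + 274.286ms (4/7)
5. 2742.857ms @ 40/7 + 274.286ms (4/7)
6. 3017.143ms @ 44/7 + 274.286ms (4/7)
7. 3291.429ms @ 48/7 + 274.286ms (4/7)
8. 3565.714ms @ 52/7 + 274.286ms (4/7)

note 2 onset = 1b = 480.0ms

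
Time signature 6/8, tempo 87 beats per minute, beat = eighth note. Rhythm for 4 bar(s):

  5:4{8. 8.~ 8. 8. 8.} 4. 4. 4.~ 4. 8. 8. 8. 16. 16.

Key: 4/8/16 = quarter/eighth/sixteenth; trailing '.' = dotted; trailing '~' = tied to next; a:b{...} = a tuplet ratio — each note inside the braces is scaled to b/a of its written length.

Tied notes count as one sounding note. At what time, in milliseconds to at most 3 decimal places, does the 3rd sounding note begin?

1. 0.0ms @ 0 + 827.586ms (6/5)
2. 827.586ms @ 6/5 + 1655.172ms (12/5)
3. 2482.759ms @ 18/5 + 827.586ms (6/5)
4. 3310.345ms @ 24/5 + 827.586ms (6/5)
5. 4137.931ms @ 6 + 2068.966ms (3)
6. 6206.897ms @ 9 + 2068.966ms (3)
7. 8275.862ms @ 12 + 4137.931ms (6)
8. 12413.793ms @ 18 + 1034.483ms (3/2)
9. 13448.276ms @ 39/2 + 1034.483ms (3/2)
10. 14482.759ms @ 21 + 1034.483ms (3/2)
11. 15517.241ms @ 45/2 + 517.241ms (3/4)
12. 16034.483ms @ 93/4 + 517.241ms (3/4)

note 3 onset = 18/5b = 2482.759ms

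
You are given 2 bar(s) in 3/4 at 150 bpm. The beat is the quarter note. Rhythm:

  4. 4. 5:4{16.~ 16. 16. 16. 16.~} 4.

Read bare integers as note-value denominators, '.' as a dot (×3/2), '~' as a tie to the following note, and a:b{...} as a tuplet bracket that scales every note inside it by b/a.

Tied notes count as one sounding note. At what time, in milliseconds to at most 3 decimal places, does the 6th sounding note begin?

1. 0.0ms @ 0 + 600.0ms (3/2)
2. 600.0ms @ 3/2 + 600.0ms (3/2)
3. 1200.0ms @ 3 + 240.0ms (3/5)
4. 1440.0ms @ 18/5 + 120.0ms (3/10)
5. 1560.0ms @ 39/10 + 120.0ms (3/10)
6. 1680.0ms @ 21/5 + 720.0ms (9/5)

note 6 onset = 21/5b = 1680.0ms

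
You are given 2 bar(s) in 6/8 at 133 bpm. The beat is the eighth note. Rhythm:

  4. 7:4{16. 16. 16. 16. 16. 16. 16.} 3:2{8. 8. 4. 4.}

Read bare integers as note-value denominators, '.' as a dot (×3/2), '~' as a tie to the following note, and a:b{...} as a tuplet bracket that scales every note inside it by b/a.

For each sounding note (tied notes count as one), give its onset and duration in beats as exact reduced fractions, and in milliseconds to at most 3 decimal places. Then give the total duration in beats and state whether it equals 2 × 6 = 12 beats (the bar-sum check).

1) 0.0ms=0b +1353.383ms=3b
2) 1353.383ms=3b +193.34ms=3/7b
3) 1546.724ms=24/7b +193.34ms=3/7b
4) 1740.064ms=27/7b +193.34ms=3/7b
5) 1933.405ms=30/7b +193.34ms=3/7b
6) 2126.745ms=33/7b +193.34ms=3/7b
7) 2320.086ms=36/7b +193.34ms=3/7b
8) 2513.426ms=39/7b +193.34ms=3/7b
9) 2706.767ms=6b +451.128ms=1b
10) 3157.895ms=7b +451.128ms=1b
11) 3609.023ms=8b +902.256ms=2b
12) 4511.278ms=10b +902.256ms=2b
Σ=12b of 12 (133bpm 6/8) — PASS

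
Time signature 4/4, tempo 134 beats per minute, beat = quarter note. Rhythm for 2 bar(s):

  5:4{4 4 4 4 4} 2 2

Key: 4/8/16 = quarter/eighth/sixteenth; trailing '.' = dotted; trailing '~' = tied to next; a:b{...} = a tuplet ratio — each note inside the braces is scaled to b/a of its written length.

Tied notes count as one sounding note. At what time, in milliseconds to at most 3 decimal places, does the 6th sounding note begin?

note 6 onset = 4b = 1791.045ms

1. 0.0ms @ 0 + 358.209ms (4/5)
2. 358.209ms @ 4/5 + 358.209ms (4/5)
3. 716.418ms @ 8/5 + 358.209ms (4/5)
4. 1074.627ms @ 12/5 + 358.209ms (4/5)
5. 1432.836ms @ 16/5 + 358.209ms (4/5)
6. 1791.045ms @ 4 + 895.522ms (2)
7. 2686.567ms @ 6 + 895.522ms (2)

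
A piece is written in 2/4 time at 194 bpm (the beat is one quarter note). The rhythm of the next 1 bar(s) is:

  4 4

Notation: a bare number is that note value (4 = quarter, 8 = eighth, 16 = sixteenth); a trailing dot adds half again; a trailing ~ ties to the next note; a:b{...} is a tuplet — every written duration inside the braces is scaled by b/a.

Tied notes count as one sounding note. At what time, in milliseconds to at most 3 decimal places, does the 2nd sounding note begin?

note 2 onset = 1b = 309.278ms

1. 0.0ms @ 0 + 309.278ms (1)
2. 309.278ms @ 1 + 309.278ms (1)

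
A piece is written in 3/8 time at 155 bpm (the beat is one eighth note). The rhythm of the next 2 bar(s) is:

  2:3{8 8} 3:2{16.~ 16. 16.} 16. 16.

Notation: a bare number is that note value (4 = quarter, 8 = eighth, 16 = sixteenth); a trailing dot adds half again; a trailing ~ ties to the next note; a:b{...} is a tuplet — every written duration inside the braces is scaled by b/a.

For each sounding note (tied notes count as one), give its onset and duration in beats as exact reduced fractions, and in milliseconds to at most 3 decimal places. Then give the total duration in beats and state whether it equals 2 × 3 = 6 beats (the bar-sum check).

1) 0.0ms=0b +580.645ms=3/2b
2) 580.645ms=3/2b +580.645ms=3/2b
3) 1161.29ms=3b +387.097ms=1b
4) 1548.387ms=4b +193.548ms=1/2b
5) 1741.935ms=9/2b +290.323ms=3/4b
6) 2032.258ms=21/4b +290.323ms=3/4b
Σ=6b of 6 (155bpm 3/8) — PASS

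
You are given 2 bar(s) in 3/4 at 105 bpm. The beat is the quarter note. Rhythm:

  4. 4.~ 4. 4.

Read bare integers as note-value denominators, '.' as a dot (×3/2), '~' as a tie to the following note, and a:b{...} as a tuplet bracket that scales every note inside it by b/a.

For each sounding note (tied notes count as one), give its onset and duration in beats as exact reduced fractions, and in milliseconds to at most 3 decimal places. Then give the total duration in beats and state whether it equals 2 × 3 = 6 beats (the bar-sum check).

1) 0.0ms=0b +857.143ms=3/2b
2) 857.143ms=3/2b +1714.286ms=3b
3) 2571.429ms=9/2b +857.143ms=3/2b
Σ=6b of 6 (105bpm 3/4) — PASS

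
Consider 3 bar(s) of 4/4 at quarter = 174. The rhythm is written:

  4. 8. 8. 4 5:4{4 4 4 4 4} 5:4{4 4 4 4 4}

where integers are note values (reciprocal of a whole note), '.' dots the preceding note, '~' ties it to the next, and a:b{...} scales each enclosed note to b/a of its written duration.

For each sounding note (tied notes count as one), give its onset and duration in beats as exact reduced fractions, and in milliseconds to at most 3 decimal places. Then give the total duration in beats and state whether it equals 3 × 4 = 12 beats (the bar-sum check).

1) 0.0ms=0b +517.241ms=3/2b
2) 517.241ms=3/2b +258.621ms=3/4b
3) 775.862ms=9/4b +258.621ms=3/4b
4) 1034.483ms=3b +344.828ms=1b
5) 1379.31ms=4b +275.862ms=4/5b
6) 1655.172ms=24/5b +275.862ms=4/5b
7) 1931.034ms=28/5b +275.862ms=4/5b
8) 2206.897ms=32/5b +275.862ms=4/5b
9) 2482.759ms=36/5b +275.862ms=4/5b
10) 2758.621ms=8b +275.862ms=4/5b
11) 3034.483ms=44/5b +275.862ms=4/5b
12) 3310.345ms=48/5b +275.862ms=4/5b
13) 3586.207ms=52/5b +275.862ms=4/5b
14) 3862.069ms=56/5b +275.862ms=4/5b
Σ=12b of 12 (174bpm 4/4) — PASS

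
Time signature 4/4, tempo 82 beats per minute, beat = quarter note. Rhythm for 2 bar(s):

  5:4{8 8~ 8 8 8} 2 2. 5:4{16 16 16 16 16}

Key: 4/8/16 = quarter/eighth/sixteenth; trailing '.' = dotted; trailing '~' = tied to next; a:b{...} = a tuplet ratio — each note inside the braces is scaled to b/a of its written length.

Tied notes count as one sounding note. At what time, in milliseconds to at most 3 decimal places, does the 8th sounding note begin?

note 8 onset = 36/5b = 5268.293ms

1. 0.0ms @ 0 + 292.683ms (2/5)
2. 292.683ms @ 2/5 + 585.366ms (4/5)
3. 878.049ms @ 6/5 + 292.683ms (2/5)
4. 1170.732ms @ 8/5 + 292.683ms (2/5)
5. 1463.415ms @ 2 + 1463.415ms (2)
6. 2926.829ms @ 4 + 2195.122ms (3)
7. 5121.951ms @ 7 + 146.341ms (1/5)
8. 5268.293ms @ 36/5 + 146.341ms (1/5)
9. 5414.634ms @ 37/5 + 146.341ms (1/5)
10. 5560.976ms @ 38/5 + 146.341ms (1/5)
11. 5707.317ms @ 39/5 + 146.341ms (1/5)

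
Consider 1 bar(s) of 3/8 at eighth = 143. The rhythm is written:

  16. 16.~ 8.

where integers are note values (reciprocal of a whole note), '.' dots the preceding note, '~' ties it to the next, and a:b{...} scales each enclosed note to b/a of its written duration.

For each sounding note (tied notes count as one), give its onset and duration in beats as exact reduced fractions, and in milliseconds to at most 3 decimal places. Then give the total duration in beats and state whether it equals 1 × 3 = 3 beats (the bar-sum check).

1) 0.0ms=0b +314.685ms=3/4b
2) 314.685ms=3/4b +944.056ms=9/4b
Σ=3b of 3 (143bpm 3/8) — PASS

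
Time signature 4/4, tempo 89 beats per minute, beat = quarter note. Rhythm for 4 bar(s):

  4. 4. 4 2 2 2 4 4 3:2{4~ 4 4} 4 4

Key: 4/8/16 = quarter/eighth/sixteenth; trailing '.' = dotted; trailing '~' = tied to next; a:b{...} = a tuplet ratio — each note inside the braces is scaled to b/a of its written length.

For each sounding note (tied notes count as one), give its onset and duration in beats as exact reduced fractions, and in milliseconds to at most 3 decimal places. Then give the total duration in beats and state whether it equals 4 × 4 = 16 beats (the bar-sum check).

1) 0.0ms=0b +1011.236ms=3/2b
2) 1011.236ms=3/2b +1011.236ms=3/2b
3) 2022.472ms=3b +674.157ms=1b
4) 2696.629ms=4b +1348.315ms=2b
5) 4044.944ms=6b +1348.315ms=2b
6) 5393.258ms=8b +1348.315ms=2b
7) 6741.573ms=10b +674.157ms=1b
8) 7415.73ms=11b +674.157ms=1b
9) 8089.888ms=12b +898.876ms=4/3b
10) 8988.764ms=40/3b +449.438ms=2/3b
11) 9438.202ms=14b +674.157ms=1b
12) 10112.36ms=15b +674.157ms=1b
Σ=16b of 16 (89bpm 4/4) — PASS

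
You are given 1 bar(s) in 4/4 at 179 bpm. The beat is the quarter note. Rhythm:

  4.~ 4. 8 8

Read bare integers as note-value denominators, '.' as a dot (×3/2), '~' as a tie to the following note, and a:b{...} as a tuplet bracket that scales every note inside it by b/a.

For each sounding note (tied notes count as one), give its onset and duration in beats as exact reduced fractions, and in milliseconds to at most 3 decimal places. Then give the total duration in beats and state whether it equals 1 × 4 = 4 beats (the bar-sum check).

1) 0.0ms=0b +1005.587ms=3b
2) 1005.587ms=3b +167.598ms=1/2b
3) 1173.184ms=7/2b +167.598ms=1/2b
Σ=4b of 4 (179bpm 4/4) — PASS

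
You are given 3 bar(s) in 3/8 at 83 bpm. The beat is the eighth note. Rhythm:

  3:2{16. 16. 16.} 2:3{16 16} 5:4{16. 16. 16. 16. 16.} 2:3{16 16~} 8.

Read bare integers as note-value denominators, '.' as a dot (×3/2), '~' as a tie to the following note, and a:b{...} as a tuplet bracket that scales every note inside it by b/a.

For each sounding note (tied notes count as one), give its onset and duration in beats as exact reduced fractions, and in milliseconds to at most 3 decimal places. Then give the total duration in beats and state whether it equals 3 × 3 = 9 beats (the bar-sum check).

1) 0.0ms=0b +361.446ms=1/2b
2) 361.446ms=1/2b +361.446ms=1/2b
3) 722.892ms=1b +361.446ms=1/2b
4) 1084.337ms=3/2b +542.169ms=3/4b
5) 1626.506ms=9/4b +542.169ms=3/4b
6) 2168.675ms=3b +433.735ms=3/5b
7) 2602.41ms=18/5b +433.735ms=3/5b
8) 3036.145ms=21/5b +433.735ms=3/5b
9) 3469.88ms=24/5b +433.735ms=3/5b
10) 3903.614ms=27/5b +433.735ms=3/5b
11) 4337.349ms=6b +542.169ms=3/4b
12) 4879.518ms=27/4b +1626.506ms=9/4b
Σ=9b of 9 (83bpm 3/8) — PASS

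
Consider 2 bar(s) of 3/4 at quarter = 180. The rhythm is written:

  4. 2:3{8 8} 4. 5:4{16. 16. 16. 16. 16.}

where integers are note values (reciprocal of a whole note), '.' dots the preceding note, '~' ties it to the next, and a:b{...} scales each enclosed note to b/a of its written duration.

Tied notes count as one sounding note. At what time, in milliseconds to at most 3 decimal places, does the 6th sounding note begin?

1. 0.0ms @ 0 + 500.0ms (3/2)
2. 500.0ms @ 3/2 + 250.0ms (3/4)
3. 750.0ms @ 9/4 + 250.0ms (3/4)
4. 1000.0ms @ 3 + 500.0ms (3/2)
5. 1500.0ms @ 9/2 + 100.0ms (3/10)
6. 1600.0ms @ 24/5 + 100.0ms (3/10)
7. 1700.0ms @ 51/10 + 100.0ms (3/10)
8. 1800.0ms @ 27/5 + 100.0ms (3/10)
9. 1900.0ms @ 57/10 + 100.0ms (3/10)

note 6 onset = 24/5b = 1600.0ms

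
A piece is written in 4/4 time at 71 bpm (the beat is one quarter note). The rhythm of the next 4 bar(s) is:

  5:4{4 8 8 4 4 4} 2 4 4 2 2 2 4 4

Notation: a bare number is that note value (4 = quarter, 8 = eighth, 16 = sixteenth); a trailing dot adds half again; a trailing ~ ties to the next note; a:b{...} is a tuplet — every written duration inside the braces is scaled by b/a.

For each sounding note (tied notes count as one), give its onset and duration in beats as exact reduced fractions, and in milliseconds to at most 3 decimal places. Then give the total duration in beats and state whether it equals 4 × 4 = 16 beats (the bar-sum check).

1) 0.0ms=0b +676.056ms=4/5b
2) 676.056ms=4/5b +338.028ms=2/5b
3) 1014.085ms=6/5b +338.028ms=2/5b
4) 1352.113ms=8/5b +676.056ms=4/5b
5) 2028.169ms=12/5b +676.056ms=4/5b
6) 2704.225ms=16/5b +676.056ms=4/5b
7) 3380.282ms=4b +1690.141ms=2b
8) 5070.423ms=6b +845.07ms=1b
9) 5915.493ms=7b +845.07ms=1b
10) 6760.563ms=8b +1690.141ms=2b
11) 8450.704ms=10b +1690.141ms=2b
12) 10140.845ms=12b +1690.141ms=2b
13) 11830.986ms=14b +845.07ms=1b
14) 12676.056ms=15b +845.07ms=1b
Σ=16b of 16 (71bpm 4/4) — PASS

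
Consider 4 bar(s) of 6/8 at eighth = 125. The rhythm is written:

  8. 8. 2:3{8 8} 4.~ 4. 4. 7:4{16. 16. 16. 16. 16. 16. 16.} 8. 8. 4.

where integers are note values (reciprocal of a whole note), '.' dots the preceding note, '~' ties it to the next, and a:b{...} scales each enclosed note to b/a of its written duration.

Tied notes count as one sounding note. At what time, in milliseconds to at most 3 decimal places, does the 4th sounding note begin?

note 4 onset = 9/2b = 2160.0ms

1. 0.0ms @ 0 + 720.0ms (3/2)
2. 720.0ms @ 3/2 + 720.0ms (3/2)
3. 1440.0ms @ 3 + 720.0ms (3/2)
4. 2160.0ms @ 9/2 + 720.0ms (3/2)
5. 2880.0ms @ 6 + 2880.0ms (6)
6. 5760.0ms @ 12 + 1440.0ms (3)
7. 7200.0ms @ 15 + 205.714ms (3/7)
8. 7405.714ms @ 108/7 + 205.714ms (3/7)
9. 7611.429ms @ 111/7 + 205.714ms (3/7)
10. 7817.143ms @ 114/7 + 205.714ms (3/7)
11. 8022.857ms @ 117/7 + 205.714ms (3/7)
12. 8228.571ms @ 120/7 + 205.714ms (3/7)
13. 8434.286ms @ 123/7 + 205.714ms (3/7)
14. 8640.0ms @ 18 + 720.0ms (3/2)
15. 9360.0ms @ 39/2 + 720.0ms (3/2)
16. 10080.0ms @ 21 + 1440.0ms (3)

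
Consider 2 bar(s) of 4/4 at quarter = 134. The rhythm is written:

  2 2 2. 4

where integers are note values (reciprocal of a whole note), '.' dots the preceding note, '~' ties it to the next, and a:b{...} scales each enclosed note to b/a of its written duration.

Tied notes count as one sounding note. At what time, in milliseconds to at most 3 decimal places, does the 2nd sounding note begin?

1. 0.0ms @ 0 + 895.522ms (2)
2. 895.522ms @ 2 + 895.522ms (2)
3. 1791.045ms @ 4 + 1343.284ms (3)
4. 3134.328ms @ 7 + 447.761ms (1)

note 2 onset = 2b = 895.522ms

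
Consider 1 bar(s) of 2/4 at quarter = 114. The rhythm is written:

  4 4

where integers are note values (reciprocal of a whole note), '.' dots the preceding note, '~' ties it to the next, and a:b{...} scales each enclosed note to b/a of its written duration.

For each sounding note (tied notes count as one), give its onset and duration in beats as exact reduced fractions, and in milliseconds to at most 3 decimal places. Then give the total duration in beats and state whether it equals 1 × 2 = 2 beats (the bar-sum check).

1) 0.0ms=0b +526.316ms=1b
2) 526.316ms=1b +526.316ms=1b
Σ=2b of 2 (114bpm 2/4) — PASS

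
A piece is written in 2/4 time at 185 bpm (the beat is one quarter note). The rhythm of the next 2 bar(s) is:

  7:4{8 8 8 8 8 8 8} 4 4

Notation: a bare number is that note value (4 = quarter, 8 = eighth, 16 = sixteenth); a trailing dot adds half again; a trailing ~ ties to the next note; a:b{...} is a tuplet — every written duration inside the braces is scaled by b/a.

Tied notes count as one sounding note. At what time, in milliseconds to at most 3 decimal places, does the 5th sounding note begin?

note 5 onset = 8/7b = 370.656ms

1. 0.0ms @ 0 + 92.664ms (2/7)
2. 92.664ms @ 2/7 + 92.664ms (2/7)
3. 185.328ms @ 4/7 + 92.664ms (2/7)
4. 277.992ms @ 6/7 + 92.664ms (2/7)
5. 370.656ms @ 8/7 + 92.664ms (2/7)
6. 463.32ms @ 10/7 + 92.664ms (2/7)
7. 555.985ms @ 12/7 + 92.664ms (2/7)
8. 648.649ms @ 2 + 324.324ms (1)
9. 972.973ms @ 3 + 324.324ms (1)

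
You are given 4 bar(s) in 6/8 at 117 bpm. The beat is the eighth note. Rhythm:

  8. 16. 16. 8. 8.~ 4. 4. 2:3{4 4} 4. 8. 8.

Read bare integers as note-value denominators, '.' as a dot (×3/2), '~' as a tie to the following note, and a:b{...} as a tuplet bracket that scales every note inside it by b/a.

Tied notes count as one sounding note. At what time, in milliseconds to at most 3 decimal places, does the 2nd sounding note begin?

1. 0.0ms @ 0 + 769.231ms (3/2)
2. 769.231ms @ 3/2 + 384.615ms (3/4)
3. 1153.846ms @ 9/4 + 384.615ms (3/4)
4. 1538.462ms @ 3 + 769.231ms (3/2)
5. 2307.692ms @ 9/2 + 2307.692ms (9/2)
6. 4615.385ms @ 9 + 1538.462ms (3)
7. 6153.846ms @ 12 + 1538.462ms (3)
8. 7692.308ms @ 15 + 1538.462ms (3)
9. 9230.769ms @ 18 + 1538.462ms (3)
10. 10769.231ms @ 21 + 769.231ms (3/2)
11. 11538.462ms @ 45/2 + 769.231ms (3/2)

note 2 onset = 3/2b = 769.231ms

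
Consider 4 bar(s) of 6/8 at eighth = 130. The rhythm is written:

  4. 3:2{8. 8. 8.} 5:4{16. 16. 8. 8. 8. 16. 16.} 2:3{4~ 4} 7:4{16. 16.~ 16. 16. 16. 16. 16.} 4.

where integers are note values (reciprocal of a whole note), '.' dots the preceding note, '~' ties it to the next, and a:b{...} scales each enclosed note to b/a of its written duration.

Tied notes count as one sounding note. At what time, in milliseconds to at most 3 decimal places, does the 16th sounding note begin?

note 16 onset = 138/7b = 9098.901ms

1. 0.0ms @ 0 + 1384.615ms (3)
2. 1384.615ms @ 3 + 461.538ms (1)
3. 1846.154ms @ 4 + 461.538ms (1)
4. 2307.692ms @ 5 + 461.538ms (1)
5. 2769.231ms @ 6 + 276.923ms (3/5)
6. 3046.154ms @ 33/5 + 276.923ms (3/5)
7. 3323.077ms @ 36/5 + 553.846ms (6/5)
8. 3876.923ms @ 42/5 + 553.846ms (6/5)
9. 4430.769ms @ 48/5 + 553.846ms (6/5)
10. 4984.615ms @ 54/5 + 276.923ms (3/5)
11. 5261.538ms @ 57/5 + 276.923ms (3/5)
12. 5538.462ms @ 12 + 2769.231ms (6)
13. 8307.692ms @ 18 + 197.802ms (3/7)
14. 8505.495ms @ 129/7 + 395.604ms (6/7)
15. 8901.099ms @ 135/7 + 197.802ms (3/7)
16. 9098.901ms @ 138/7 + 197.802ms (3/7)
17. 9296.703ms @ 141/7 + 197.802ms (3/7)
18. 9494.505ms @ 144/7 + 197.802ms (3/7)
19. 9692.308ms @ 21 + 1384.615ms (3)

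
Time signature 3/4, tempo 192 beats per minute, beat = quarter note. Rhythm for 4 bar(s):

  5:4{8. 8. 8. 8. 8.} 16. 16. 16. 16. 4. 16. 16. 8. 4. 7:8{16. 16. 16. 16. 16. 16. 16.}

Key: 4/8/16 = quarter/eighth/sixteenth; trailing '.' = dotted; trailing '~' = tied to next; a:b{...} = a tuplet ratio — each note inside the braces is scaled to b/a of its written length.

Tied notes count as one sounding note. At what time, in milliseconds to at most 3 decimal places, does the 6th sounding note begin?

1. 0.0ms @ 0 + 187.5ms (3/5)
2. 187.5ms @ 3/5 + 187.5ms (3/5)
3. 375.0ms @ 6/5 + 187.5ms (3/5)
4. 562.5ms @ 9/5 + 187.5ms (3/5)
5. 750.0ms @ 12/5 + 187.5ms (3/5)
6. 937.5ms @ 3 + 117.188ms (3/8)
7. 1054.688ms @ 27/8 + 117.188ms (3/8)
8. 1171.875ms @ 15/4 + 117.188ms (3/8)
9. 1289.062ms @ 33/8 + 117.188ms (3/8)
10. 1406.25ms @ 9/2 + 468.75ms (3/2)
11. 1875.0ms @ 6 + 117.188ms (3/8)
12. 1992.188ms @ 51/8 + 117.188ms (3/8)
13. 2109.375ms @ 27/4 + 234.375ms (3/4)
14. 2343.75ms @ 15/2 + 468.75ms (3/2)
15. 2812.5ms @ 9 + 133.929ms (3/7)
16. 2946.429ms @ 66/7 + 133.929ms (3/7)
17. 3080.357ms @ 69/7 + 133.929ms (3/7)
18. 3214.286ms @ 72/7 + 133.929ms (3/7)
19. 3348.214ms @ 75/7 + 133.929ms (3/7)
20. 3482.143ms @ 78/7 + 133.929ms (3/7)
21. 3616.071ms @ 81/7 + 133.929ms (3/7)

note 6 onset = 3b = 937.5ms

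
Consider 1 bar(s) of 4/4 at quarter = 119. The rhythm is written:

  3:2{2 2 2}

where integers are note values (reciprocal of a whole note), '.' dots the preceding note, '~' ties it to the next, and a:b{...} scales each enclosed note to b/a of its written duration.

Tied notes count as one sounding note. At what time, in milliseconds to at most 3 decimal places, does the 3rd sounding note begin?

1. 0.0ms @ 0 + 672.269ms (4/3)
2. 672.269ms @ 4/3 + 672.269ms (4/3)
3. 1344.538ms @ 8/3 + 672.269ms (4/3)

note 3 onset = 8/3b = 1344.538ms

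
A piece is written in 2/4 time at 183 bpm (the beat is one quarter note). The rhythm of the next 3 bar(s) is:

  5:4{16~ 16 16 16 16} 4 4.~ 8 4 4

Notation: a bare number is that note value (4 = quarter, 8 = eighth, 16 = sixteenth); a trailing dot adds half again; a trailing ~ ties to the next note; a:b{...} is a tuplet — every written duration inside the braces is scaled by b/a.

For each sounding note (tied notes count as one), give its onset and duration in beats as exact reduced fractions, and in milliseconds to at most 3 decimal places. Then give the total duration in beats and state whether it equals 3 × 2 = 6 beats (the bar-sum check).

1) 0.0ms=0b +131.148ms=2/5b
2) 131.148ms=2/5b +65.574ms=1/5b
3) 196.721ms=3/5b +65.574ms=1/5b
4) 262.295ms=4/5b +65.574ms=1/5b
5) 327.869ms=1b +327.869ms=1b
6) 655.738ms=2b +655.738ms=2b
7) 1311.475ms=4b +327.869ms=1b
8) 1639.344ms=5b +327.869ms=1b
Σ=6b of 6 (183bpm 2/4) — PASS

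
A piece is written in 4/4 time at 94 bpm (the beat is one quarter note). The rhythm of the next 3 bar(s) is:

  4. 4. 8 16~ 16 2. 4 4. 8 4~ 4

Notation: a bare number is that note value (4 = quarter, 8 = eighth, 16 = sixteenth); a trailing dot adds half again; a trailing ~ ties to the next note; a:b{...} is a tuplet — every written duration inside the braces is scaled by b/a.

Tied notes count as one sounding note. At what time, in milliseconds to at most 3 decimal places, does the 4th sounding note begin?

1. 0.0ms @ 0 + 957.447ms (3/2)
2. 957.447ms @ 3/2 + 957.447ms (3/2)
3. 1914.894ms @ 3 + 319.149ms (1/2)
4. 2234.043ms @ 7/2 + 319.149ms (1/2)
5. 2553.191ms @ 4 + 1914.894ms (3)
6. 4468.085ms @ 7 + 638.298ms (1)
7. 5106.383ms @ 8 + 957.447ms (3/2)
8. 6063.83ms @ 19/2 + 319.149ms (1/2)
9. 6382.979ms @ 10 + 1276.596ms (2)

note 4 onset = 7/2b = 2234.043ms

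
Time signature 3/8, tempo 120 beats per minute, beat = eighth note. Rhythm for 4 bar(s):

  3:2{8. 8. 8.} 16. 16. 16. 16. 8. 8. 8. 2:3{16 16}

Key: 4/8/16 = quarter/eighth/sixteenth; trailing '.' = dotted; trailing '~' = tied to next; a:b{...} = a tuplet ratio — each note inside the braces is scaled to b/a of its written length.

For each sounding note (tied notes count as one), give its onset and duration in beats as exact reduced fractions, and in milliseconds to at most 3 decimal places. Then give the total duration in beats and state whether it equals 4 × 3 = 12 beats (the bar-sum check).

1) 0.0ms=0b +500.0ms=1b
2) 500.0ms=1b +500.0ms=1b
3) 1000.0ms=2b +500.0ms=1b
4) 1500.0ms=3b +375.0ms=3/4b
5) 1875.0ms=15/4b +375.0ms=3/4b
6) 2250.0ms=9/2b +375.0ms=3/4b
7) 2625.0ms=21/4b +375.0ms=3/4b
8) 3000.0ms=6b +750.0ms=3/2b
9) 3750.0ms=15/2b +750.0ms=3/2b
10) 4500.0ms=9b +750.0ms=3/2b
11) 5250.0ms=21/2b +375.0ms=3/4b
12) 5625.0ms=45/4b +375.0ms=3/4b
Σ=12b of 12 (120bpm 3/8) — PASS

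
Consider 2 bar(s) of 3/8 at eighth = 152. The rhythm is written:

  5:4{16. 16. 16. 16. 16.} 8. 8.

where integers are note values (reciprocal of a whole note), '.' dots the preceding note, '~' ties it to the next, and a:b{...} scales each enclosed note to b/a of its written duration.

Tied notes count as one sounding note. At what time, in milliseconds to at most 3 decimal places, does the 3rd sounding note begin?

note 3 onset = 6/5b = 473.684ms

1. 0.0ms @ 0 + 236.842ms (3/5)
2. 236.842ms @ 3/5 + 236.842ms (3/5)
3. 473.684ms @ 6/5 + 236.842ms (3/5)
4. 710.526ms @ 9/5 + 236.842ms (3/5)
5. 947.368ms @ 12/5 + 236.842ms (3/5)
6. 1184.211ms @ 3 + 592.105ms (3/2)
7. 1776.316ms @ 9/2 + 592.105ms (3/2)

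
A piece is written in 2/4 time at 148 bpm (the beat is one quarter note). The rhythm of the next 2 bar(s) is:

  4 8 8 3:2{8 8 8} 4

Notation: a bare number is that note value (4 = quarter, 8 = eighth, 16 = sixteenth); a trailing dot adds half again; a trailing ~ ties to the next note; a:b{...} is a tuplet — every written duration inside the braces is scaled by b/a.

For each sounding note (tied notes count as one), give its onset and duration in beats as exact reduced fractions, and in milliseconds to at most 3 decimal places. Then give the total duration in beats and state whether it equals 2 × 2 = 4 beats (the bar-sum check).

1) 0.0ms=0b +405.405ms=1b
2) 405.405ms=1b +202.703ms=1/2b
3) 608.108ms=3/2b +202.703ms=1/2b
4) 810.811ms=2b +135.135ms=1/3b
5) 945.946ms=7/3b +135.135ms=1/3b
6) 1081.081ms=8/3b +135.135ms=1/3b
7) 1216.216ms=3b +405.405ms=1b
Σ=4b of 4 (148bpm 2/4) — PASS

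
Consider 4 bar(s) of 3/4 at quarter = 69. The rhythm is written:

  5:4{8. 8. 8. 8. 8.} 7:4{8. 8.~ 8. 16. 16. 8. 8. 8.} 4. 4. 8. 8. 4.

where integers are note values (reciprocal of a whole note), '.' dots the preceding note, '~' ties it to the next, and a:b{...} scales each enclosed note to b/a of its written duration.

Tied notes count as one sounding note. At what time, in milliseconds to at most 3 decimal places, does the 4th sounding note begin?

1. 0.0ms @ 0 + 521.739ms (3/5)
2. 521.739ms @ 3/5 + 521.739ms (3/5)
3. 1043.478ms @ 6/5 + 521.739ms (3/5)
4. 1565.217ms @ 9/5 + 521.739ms (3/5)
5. 2086.957ms @ 12/5 + 521.739ms (3/5)
6. 2608.696ms @ 3 + 372.671ms (3/7)
7. 2981.366ms @ 24/7 + 745.342ms (6/7)
8. 3726.708ms @ 30/7 + 186.335ms (3/14)
9. 3913.043ms @ 9/2 + 186.335ms (3/14)
10. 4099.379ms @ 33/7 + 372.671ms (3/7)
11. 4472.05ms @ 36/7 + 372.671ms (3/7)
12. 4844.72ms @ 39/7 + 372.671ms (3/7)
13. 5217.391ms @ 6 + 1304.348ms (3/2)
14. 6521.739ms @ 15/2 + 1304.348ms (3/2)
15. 7826.087ms @ 9 + 652.174ms (3/4)
16. 8478.261ms @ 39/4 + 652.174ms (3/4)
17. 9130.435ms @ 21/2 + 1304.348ms (3/2)

note 4 onset = 9/5b = 1565.217ms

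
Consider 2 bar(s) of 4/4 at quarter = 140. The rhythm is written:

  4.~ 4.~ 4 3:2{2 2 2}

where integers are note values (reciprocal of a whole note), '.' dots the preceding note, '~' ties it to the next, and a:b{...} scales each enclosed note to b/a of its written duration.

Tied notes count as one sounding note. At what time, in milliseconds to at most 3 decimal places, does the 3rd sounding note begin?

1. 0.0ms @ 0 + 1714.286ms (4)
2. 1714.286ms @ 4 + 571.429ms (4/3)
3. 2285.714ms @ 16/3 + 571.429ms (4/3)
4. 2857.143ms @ 20/3 + 571.429ms (4/3)

note 3 onset = 16/3b = 2285.714ms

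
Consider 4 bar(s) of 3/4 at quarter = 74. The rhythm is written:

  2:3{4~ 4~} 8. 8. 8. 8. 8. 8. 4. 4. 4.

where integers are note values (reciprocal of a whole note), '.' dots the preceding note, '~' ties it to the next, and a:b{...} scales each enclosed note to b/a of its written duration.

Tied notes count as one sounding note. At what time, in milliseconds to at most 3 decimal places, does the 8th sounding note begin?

note 8 onset = 9b = 7297.297ms

1. 0.0ms @ 0 + 3040.541ms (15/4)
2. 3040.541ms @ 15/4 + 608.108ms (3/4)
3. 3648.649ms @ 9/2 + 608.108ms (3/4)
4. 4256.757ms @ 21/4 + 608.108ms (3/4)
5. 4864.865ms @ 6 + 608.108ms (3/4)
6. 5472.973ms @ 27/4 + 608.108ms (3/4)
7. 6081.081ms @ 15/2 + 1216.216ms (3/2)
8. 7297.297ms @ 9 + 1216.216ms (3/2)
9. 8513.514ms @ 21/2 + 1216.216ms (3/2)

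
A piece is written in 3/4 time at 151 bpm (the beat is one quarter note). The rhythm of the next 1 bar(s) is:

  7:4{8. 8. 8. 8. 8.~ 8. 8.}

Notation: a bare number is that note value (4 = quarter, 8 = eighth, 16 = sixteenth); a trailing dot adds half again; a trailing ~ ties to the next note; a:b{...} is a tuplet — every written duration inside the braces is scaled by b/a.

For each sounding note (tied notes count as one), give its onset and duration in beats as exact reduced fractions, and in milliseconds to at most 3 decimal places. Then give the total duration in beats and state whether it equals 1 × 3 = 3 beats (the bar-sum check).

1) 0.0ms=0b +170.293ms=3/7b
2) 170.293ms=3/7b +170.293ms=3/7b
3) 340.587ms=6/7b +170.293ms=3/7b
4) 510.88ms=9/7b +170.293ms=3/7b
5) 681.173ms=12/7b +340.587ms=6/7b
6) 1021.76ms=18/7b +170.293ms=3/7b
Σ=3b of 3 (151bpm 3/4) — PASS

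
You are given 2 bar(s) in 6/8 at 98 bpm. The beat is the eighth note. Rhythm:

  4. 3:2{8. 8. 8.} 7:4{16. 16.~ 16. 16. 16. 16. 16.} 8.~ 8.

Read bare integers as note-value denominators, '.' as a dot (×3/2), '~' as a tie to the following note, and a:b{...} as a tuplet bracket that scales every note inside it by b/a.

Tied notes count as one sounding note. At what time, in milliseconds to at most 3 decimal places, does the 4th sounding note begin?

note 4 onset = 5b = 3061.224ms

1. 0.0ms @ 0 + 1836.735ms (3)
2. 1836.735ms @ 3 + 612.245ms (1)
3. 2448.98ms @ 4 + 612.245ms (1)
4. 3061.224ms @ 5 + 612.245ms (1)
5. 3673.469ms @ 6 + 262.391ms (3/7)
6. 3935.86ms @ 45/7 + 524.781ms (6/7)
7. 4460.641ms @ 51/7 + 262.391ms (3/7)
8. 4723.032ms @ 54/7 + 262.391ms (3/7)
9. 4985.423ms @ 57/7 + 262.391ms (3/7)
10. 5247.813ms @ 60/7 + 262.391ms (3/7)
11. 5510.204ms @ 9 + 1836.735ms (3)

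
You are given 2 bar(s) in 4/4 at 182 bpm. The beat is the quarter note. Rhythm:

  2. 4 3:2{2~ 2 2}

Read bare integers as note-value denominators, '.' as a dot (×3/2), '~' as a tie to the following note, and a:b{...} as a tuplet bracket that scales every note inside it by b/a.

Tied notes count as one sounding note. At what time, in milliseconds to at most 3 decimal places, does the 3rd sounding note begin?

1. 0.0ms @ 0 + 989.011ms (3)
2. 989.011ms @ 3 + 329.67ms (1)
3. 1318.681ms @ 4 + 879.121ms (8/3)
4. 2197.802ms @ 20/3 + 439.56ms (4/3)

note 3 onset = 4b = 1318.681ms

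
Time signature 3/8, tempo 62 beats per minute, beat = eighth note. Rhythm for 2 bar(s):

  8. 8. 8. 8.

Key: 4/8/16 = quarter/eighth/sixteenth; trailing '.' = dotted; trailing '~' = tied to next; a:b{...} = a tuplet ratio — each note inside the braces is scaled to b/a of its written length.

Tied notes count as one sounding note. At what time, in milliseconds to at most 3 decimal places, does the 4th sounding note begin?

1. 0.0ms @ 0 + 1451.613ms (3/2)
2. 1451.613ms @ 3/2 + 1451.613ms (3/2)
3. 2903.226ms @ 3 + 1451.613ms (3/2)
4. 4354.839ms @ 9/2 + 1451.613ms (3/2)

note 4 onset = 9/2b = 4354.839ms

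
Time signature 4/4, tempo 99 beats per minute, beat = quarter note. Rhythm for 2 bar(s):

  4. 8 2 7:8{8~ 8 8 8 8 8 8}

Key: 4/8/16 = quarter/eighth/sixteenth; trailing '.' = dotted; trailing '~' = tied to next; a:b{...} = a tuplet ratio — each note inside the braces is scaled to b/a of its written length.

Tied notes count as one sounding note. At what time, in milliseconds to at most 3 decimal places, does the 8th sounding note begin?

note 8 onset = 48/7b = 4155.844ms

1. 0.0ms @ 0 + 909.091ms (3/2)
2. 909.091ms @ 3/2 + 303.03ms (1/2)
3. 1212.121ms @ 2 + 1212.121ms (2)
4. 2424.242ms @ 4 + 692.641ms (8/7)
5. 3116.883ms @ 36/7 + 346.32ms (4/7)
6. 3463.203ms @ 40/7 + 346.32ms (4/7)
7. 3809.524ms @ 44/7 + 346.32ms (4/7)
8. 4155.844ms @ 48/7 + 346.32ms (4/7)
9. 4502.165ms @ 52/7 + 346.32ms (4/7)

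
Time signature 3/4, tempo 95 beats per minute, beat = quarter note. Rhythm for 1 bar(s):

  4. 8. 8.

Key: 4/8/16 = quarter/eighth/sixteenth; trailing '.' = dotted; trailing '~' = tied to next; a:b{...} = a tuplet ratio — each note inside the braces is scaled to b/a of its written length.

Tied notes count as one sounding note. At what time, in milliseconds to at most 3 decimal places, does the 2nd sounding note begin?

note 2 onset = 3/2b = 947.368ms

1. 0.0ms @ 0 + 947.368ms (3/2)
2. 947.368ms @ 3/2 + 473.684ms (3/4)
3. 1421.053ms @ 9/4 + 473.684ms (3/4)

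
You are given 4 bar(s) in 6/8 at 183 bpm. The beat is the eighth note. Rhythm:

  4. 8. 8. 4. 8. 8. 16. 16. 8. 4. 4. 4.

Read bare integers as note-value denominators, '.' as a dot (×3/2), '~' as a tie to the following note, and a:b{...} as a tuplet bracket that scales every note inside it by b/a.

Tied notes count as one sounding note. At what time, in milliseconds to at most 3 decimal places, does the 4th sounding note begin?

note 4 onset = 6b = 1967.213ms

1. 0.0ms @ 0 + 983.607ms (3)
2. 983.607ms @ 3 + 491.803ms (3/2)
3. 1475.41ms @ 9/2 + 491.803ms (3/2)
4. 1967.213ms @ 6 + 983.607ms (3)
5. 2950.82ms @ 9 + 491.803ms (3/2)
6. 3442.623ms @ 21/2 + 491.803ms (3/2)
7. 3934.426ms @ 12 + 245.902ms (3/4)
8. 4180.328ms @ 51/4 + 245.902ms (3/4)
9. 4426.23ms @ 27/2 + 491.803ms (3/2)
10. 4918.033ms @ 15 + 983.607ms (3)
11. 5901.639ms @ 18 + 983.607ms (3)
12. 6885.246ms @ 21 + 983.607ms (3)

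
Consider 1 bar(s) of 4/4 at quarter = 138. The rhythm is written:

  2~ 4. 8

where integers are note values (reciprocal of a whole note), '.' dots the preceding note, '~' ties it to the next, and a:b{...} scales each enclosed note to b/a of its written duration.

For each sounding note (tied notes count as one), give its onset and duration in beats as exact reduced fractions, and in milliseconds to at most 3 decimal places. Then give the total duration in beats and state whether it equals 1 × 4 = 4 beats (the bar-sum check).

1) 0.0ms=0b +1521.739ms=7/2b
2) 1521.739ms=7/2b +217.391ms=1/2b
Σ=4b of 4 (138bpm 4/4) — PASS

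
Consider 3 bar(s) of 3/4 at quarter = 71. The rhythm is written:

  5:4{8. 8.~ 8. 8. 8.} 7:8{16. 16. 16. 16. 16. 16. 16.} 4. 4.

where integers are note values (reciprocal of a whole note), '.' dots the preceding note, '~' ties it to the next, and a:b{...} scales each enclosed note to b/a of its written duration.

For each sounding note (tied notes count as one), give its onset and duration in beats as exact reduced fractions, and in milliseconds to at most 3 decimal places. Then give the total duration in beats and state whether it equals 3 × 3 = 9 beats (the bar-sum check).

1) 0.0ms=0b +507.042ms=3/5b
2) 507.042ms=3/5b +1014.085ms=6/5b
3) 1521.127ms=9/5b +507.042ms=3/5b
4) 2028.169ms=12/5b +507.042ms=3/5b
5) 2535.211ms=3b +362.173ms=3/7b
6) 2897.384ms=24/7b +362.173ms=3/7b
7) 3259.557ms=27/7b +362.173ms=3/7b
8) 3621.73ms=30/7b +362.173ms=3/7b
9) 3983.903ms=33/7b +362.173ms=3/7b
10) 4346.076ms=36/7b +362.173ms=3/7b
11) 4708.249ms=39/7b +362.173ms=3/7b
12) 5070.423ms=6b +1267.606ms=3/2b
13) 6338.028ms=15/2b +1267.606ms=3/2b
Σ=9b of 9 (71bpm 3/4) — PASS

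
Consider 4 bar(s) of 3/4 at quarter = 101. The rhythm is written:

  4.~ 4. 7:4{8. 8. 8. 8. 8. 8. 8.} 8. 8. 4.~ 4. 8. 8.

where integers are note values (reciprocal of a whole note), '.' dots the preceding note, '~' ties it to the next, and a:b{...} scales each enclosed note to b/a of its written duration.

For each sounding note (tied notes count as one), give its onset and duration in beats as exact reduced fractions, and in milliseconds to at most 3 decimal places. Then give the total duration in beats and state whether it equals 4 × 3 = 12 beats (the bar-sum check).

1) 0.0ms=0b +1782.178ms=3b
2) 1782.178ms=3b +254.597ms=3/7b
3) 2036.775ms=24/7b +254.597ms=3/7b
4) 2291.372ms=27/7b +254.597ms=3/7b
5) 2545.969ms=30/7b +254.597ms=3/7b
6) 2800.566ms=33/7b +254.597ms=3/7b
7) 3055.163ms=36/7b +254.597ms=3/7b
8) 3309.76ms=39/7b +254.597ms=3/7b
9) 3564.356ms=6b +445.545ms=3/4b
10) 4009.901ms=27/4b +445.545ms=3/4b
11) 4455.446ms=15/2b +1782.178ms=3b
12) 6237.624ms=21/2b +445.545ms=3/4b
13) 6683.168ms=45/4b +445.545ms=3/4b
Σ=12b of 12 (101bpm 3/4) — PASS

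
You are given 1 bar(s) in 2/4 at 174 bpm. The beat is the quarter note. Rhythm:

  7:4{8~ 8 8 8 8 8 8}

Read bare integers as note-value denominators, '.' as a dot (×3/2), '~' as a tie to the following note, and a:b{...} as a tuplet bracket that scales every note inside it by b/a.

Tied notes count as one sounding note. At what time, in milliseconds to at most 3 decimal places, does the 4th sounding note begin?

1. 0.0ms @ 0 + 197.044ms (4/7)
2. 197.044ms @ 4/7 + 98.522ms (2/7)
3. 295.567ms @ 6/7 + 98.522ms (2/7)
4. 394.089ms @ 8/7 + 98.522ms (2/7)
5. 492.611ms @ 10/7 + 98.522ms (2/7)
6. 591.133ms @ 12/7 + 98.522ms (2/7)

note 4 onset = 8/7b = 394.089ms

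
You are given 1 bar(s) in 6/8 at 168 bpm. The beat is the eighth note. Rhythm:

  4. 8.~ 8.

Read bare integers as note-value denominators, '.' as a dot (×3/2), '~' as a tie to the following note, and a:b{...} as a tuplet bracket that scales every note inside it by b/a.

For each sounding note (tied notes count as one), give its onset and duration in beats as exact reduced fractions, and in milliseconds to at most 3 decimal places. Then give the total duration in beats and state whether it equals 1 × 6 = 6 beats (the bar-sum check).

1) 0.0ms=0b +1071.429ms=3b
2) 1071.429ms=3b +1071.429ms=3b
Σ=6b of 6 (168bpm 6/8) — PASS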